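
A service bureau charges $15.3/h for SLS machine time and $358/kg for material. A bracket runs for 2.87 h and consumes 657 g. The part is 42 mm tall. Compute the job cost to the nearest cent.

$279.12

Machine cost = 15.3 × 2.87 = $43.911.
Material cost = 358 × 657/1000, so $235.206.
Job cost: 43.911 + 235.206 = 279.117 ≈ $279.12.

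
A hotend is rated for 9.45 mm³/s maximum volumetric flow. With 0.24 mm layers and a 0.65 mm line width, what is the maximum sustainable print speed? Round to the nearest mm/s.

61 mm/s

Extrusion cross-section = 0.24 × 0.65, so 0.156 mm².
v_max = Q/A = 9.45/0.156 = 60.58 mm/s → 61 mm/s.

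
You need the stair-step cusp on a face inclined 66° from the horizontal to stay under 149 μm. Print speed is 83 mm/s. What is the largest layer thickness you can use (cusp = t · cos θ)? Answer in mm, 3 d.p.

t = h_c / cos θ = 0.149 / 0.4067 = 0.366 mm.

0.366 mm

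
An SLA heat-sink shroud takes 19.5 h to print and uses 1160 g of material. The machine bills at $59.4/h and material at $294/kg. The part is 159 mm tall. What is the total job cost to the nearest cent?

Time charge: 59.4 × 19.5 → $1158.30.
Feedstock cost = 294 × 1160/1000, so $341.04.
Total = 1158.30 + 341.04 = $1499.34.

$1499.34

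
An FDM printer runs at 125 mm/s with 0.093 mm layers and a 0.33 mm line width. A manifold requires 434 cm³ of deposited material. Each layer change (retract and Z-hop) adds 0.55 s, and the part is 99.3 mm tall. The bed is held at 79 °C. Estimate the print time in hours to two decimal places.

Line area = 0.093 × 0.33, so 0.03069 mm².
Toolpath length = 434 cm³ / 0.03069 mm² = 434000 / 0.03069 = 14141414.1 mm.
Print-move time: 14141414.1 / 125 → 113131.3 s.
Number of layers: 99.3 / 0.093 → 1068 (rounded up).
Z-hop total = 1068 × 0.55, so 587.4 s.
Total = 113131.3 + 587.4 = 113718.7 s = 31.59 hours.

31.59 hours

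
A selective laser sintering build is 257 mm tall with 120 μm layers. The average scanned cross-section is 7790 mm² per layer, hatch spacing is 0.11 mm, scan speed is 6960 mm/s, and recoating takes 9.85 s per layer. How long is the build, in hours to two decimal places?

11.91 hours

Number of layers: 257 / 0.12 → 2142 (rounded up).
Hatch length per layer: 7790 / 0.11 → 70818.2 mm.
Laser time per layer = 70818.2 / 6960, so 10.175 s.
Per-layer time = 10.175 + 9.85, so 20.025 s.
Total: 2142 × 20.025 s = 42893.55 s → 11.91 hours.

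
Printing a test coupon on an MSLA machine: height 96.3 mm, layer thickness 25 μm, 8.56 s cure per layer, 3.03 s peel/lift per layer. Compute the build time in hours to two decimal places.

Layers = ⌈96.3/0.025⌉ = 3852.
Cycle time: 8.56 + 3.03 → 11.59 s.
Total = 3852 × 11.59 = 44644.68 s = 12.40 hours.

12.40 hours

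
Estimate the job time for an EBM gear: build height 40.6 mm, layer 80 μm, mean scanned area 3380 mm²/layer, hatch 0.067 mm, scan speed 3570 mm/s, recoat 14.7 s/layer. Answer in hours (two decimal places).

Number of layers: 40.6 / 0.08 → 508 (rounded up).
Scan path per layer = 3380 / 0.067 = 50447.8 mm.
Beam time per layer = 50447.8 / 3570, so 14.131 s.
Per-layer time = 14.131 + 14.7, so 28.831 s.
Total: 508 × 28.831 s = 14646.148 s → 4.07 hours.

4.07 hours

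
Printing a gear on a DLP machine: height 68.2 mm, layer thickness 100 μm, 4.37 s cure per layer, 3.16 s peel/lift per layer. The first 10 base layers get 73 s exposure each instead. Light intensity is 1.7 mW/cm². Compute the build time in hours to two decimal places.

Number of layers: 68.2 / 0.1 → 682 (rounded up).
Bottom layers = 10 × (73 + 3.16), so 761.6 s.
Remaining layers: 672 × (4.37 + 3.16) → 5060.16 s.
Sum: 761.6 + 5060.16 = 5821.76 s → 1.62 hours.

1.62 hours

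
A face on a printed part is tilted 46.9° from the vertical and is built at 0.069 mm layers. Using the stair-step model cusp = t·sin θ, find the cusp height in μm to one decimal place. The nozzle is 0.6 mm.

50.4 μm

h_c = t·sin θ = 0.069 × 0.7302 = 0.050384 mm (50.4 μm).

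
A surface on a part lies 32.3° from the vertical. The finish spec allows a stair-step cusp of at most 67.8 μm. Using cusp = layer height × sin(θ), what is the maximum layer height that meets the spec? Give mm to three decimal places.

0.127 mm

Layer height = cusp / sin(32.3°) = 0.0678 / 0.5344 = 0.127 mm.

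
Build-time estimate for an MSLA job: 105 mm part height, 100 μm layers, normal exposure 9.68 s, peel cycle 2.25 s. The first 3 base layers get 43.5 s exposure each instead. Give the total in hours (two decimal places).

Layers = ⌈105/0.1⌉ = 1050.
Bottom layers: 3 × (43.5 + 2.25) → 137.25 s.
Remaining layers: 1047 × (9.68 + 2.25) → 12490.71 s.
Total = 137.25 + 12490.71 = 12627.96 s = 3.51 hours.

3.51 hours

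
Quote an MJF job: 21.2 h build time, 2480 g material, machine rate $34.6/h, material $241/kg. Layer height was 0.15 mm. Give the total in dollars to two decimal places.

Time charge = 34.6 × 21.2, so $733.52.
Material charge = 241 × 2480/1000, so $597.68.
Total = 733.52 + 597.68 = $1331.20.

$1331.20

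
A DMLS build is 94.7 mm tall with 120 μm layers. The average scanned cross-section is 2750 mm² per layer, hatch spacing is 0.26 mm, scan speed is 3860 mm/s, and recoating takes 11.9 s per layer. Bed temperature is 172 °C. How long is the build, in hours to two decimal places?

3.21 hours

Number of layers: 94.7 / 0.12 → 790 (rounded up).
Hatch length per layer: 2750 / 0.26 → 10576.9 mm.
Scan time per layer: 10576.9 / 3860 → 2.7401 s.
Time per layer = 2.7401 + 11.9, so 14.6401 s.
Build time = 790 × 14.6401 = 11565.679 s = 3.21 hours.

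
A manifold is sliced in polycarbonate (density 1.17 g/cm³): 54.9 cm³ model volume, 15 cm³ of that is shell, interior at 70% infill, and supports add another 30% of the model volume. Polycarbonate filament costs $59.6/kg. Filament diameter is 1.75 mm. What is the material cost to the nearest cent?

$4.14

Volume inside the shell = 54.9 − 15 = 39.9 cm³.
Deposited infill: 0.70 × 39.9 → 27.93 cm³.
Support: 0.30 × 54.9 → 16.47 cm³.
Deposited volume: 15 + 27.93 + 16.47 → 59.4 cm³.
Mass: 59.4 × 1.17 → 69.498 g.
At $59.6/kg: 69.498/1000 × 59.6 = $4.14.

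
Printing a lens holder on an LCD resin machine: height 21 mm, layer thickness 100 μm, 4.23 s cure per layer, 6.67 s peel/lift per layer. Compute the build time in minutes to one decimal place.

Number of layers: 21 / 0.1 → 210 (rounded up).
Per-layer time = 4.23 + 6.67, so 10.9 s.
Total = 210 × 10.9 = 2289 s = 38.2 minutes.

38.2 minutes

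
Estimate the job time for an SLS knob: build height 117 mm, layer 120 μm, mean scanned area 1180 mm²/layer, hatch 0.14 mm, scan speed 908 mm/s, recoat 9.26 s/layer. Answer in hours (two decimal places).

Layer count = ceil(117 / 0.12) = 975.
Scan path per layer = 1180 / 0.14, so 8428.6 mm.
Per-layer scan time: 8428.6 / 908 → 9.2826 s.
Layer cycle = 9.2826 + 9.26, so 18.5426 s.
Total: 975 × 18.5426 s = 18079.035 s → 5.02 hours.

5.02 hours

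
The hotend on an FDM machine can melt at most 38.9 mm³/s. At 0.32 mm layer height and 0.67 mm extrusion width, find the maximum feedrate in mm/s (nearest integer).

181 mm/s

A: 0.32 × 0.67 → 0.2144 mm².
v_max = Q/A = 38.9/0.2144 = 181.44 mm/s → 181 mm/s.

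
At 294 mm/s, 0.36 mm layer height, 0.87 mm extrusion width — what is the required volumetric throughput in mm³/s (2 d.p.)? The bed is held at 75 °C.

92.08

A = 0.36 × 0.87 = 0.3132 mm².
Q = v·A = 294 × 0.3132 = 92.08 mm³/s.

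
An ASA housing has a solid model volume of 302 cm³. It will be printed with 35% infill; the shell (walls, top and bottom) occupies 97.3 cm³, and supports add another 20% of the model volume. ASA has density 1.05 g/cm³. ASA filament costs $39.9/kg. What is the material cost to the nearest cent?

Volume inside the shell = 302 − 97.3 = 204.7 cm³.
Infill deposited = 0.35 × 204.7, so 71.645 cm³.
Support = 0.20 × 302, so 60.4 cm³.
Total printed volume = 97.3 + 71.645 + 60.4, so 229.345 cm³.
Mass: 229.345 × 1.05 → 240.81225 g.
Cost = 240.81225 g / 1000 × $39.9/kg = $9.61.

$9.61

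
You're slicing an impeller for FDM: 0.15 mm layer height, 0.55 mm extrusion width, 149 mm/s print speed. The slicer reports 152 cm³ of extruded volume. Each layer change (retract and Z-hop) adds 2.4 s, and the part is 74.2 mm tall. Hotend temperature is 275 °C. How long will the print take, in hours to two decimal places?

Line area = 0.15 × 0.55, so 0.0825 mm².
Path length: 152000 mm³ / 0.0825 mm² → 1842424.2 mm.
Print-move time: 1842424.2 / 149 → 12365.3 s.
Layers = ⌈74.2/0.15⌉ = 495.
Layer-change overhead = 495 × 2.4 = 1188 s.
Altogether 12365.3 + 1188 = 13553.3 s, i.e. 3.76 hours.

3.76 hours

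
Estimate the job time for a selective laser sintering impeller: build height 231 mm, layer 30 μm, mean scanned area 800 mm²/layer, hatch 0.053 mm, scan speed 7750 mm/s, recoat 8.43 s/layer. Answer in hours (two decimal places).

Layers = ⌈231/0.03⌉ = 7700.
Hatch length per layer: 800 / 0.053 → 15094.3 mm.
Per-layer scan time: 15094.3 / 7750 → 1.9477 s.
Per-layer time: 1.9477 + 8.43 → 10.3777 s.
7700 layers × 10.3777 s/layer = 79908.29 s, i.e. 22.20 hours.

22.20 hours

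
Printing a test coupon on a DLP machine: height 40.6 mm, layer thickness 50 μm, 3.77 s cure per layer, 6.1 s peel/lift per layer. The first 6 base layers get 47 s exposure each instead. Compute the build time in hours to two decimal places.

Layer count = ceil(40.6 / 0.05) = 812.
Base layers = 6 × (47 + 6.1), so 318.6 s.
Regular layers: 806 × (3.77 + 6.1) → 7955.22 s.
Sum: 318.6 + 7955.22 = 8273.82 s → 2.30 hours.

2.30 hours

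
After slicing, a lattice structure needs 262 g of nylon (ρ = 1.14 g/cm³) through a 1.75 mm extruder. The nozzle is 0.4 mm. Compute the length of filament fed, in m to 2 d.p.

95.55 m

Extruded volume: 262/1.14 = 229.8246 cm³ (229824.6 mm³).
Cross-section of 1.75 mm filament: π·(1.75/2)² = 2.4053 mm².
Length = 229824.6 / 2.4053 = 95549.25 mm = 95.55 m.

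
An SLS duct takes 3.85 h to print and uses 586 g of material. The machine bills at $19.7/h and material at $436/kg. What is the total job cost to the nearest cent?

Machine cost = 19.7 × 3.85, so $75.845.
Material charge: 436 × 586/1000 → $255.496.
Total = 75.845 + 255.496 = 331.341 ≈ $331.34.

$331.34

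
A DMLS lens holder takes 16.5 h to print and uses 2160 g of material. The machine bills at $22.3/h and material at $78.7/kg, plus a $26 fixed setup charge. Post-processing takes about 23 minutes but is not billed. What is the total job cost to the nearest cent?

Time charge: 22.3 × 16.5 → $367.95.
Feedstock cost = 78.7 × 2160/1000, so $169.992.
Adding setup: 367.95 + 169.992 + 26 → 563.942 ≈ $563.94.

$563.94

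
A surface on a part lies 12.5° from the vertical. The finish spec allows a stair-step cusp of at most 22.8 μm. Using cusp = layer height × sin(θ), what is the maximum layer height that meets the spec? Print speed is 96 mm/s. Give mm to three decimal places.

0.105 mm

sin(12.5°) = 0.2164; t_max = 0.0228/0.2164 = 0.105 mm.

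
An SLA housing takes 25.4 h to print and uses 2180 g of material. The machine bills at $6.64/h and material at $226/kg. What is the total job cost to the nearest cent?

$661.34

Machine-time cost = 6.64 × 25.4 = $168.656.
Material cost = 226 × 2180/1000 = $492.68.
Total = 168.656 + 492.68 = 661.336 ≈ $661.34.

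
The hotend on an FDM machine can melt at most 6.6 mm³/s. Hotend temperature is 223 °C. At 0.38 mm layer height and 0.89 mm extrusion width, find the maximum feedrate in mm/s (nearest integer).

A: 0.38 × 0.89 → 0.3382 mm².
v_max = Q/A = 6.6/0.3382 = 19.52 mm/s → 20 mm/s.

20 mm/s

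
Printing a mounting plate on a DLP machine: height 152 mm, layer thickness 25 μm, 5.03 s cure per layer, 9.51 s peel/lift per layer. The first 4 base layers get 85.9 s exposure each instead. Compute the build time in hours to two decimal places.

24.65 hours

Layer count = ceil(152 / 0.025) = 6080.
Bottom layers = 4 × (85.9 + 9.51), so 381.64 s.
Remaining layers = 6076 × (5.03 + 9.51), so 88345.04 s.
Sum: 381.64 + 88345.04 = 88726.68 s → 24.65 hours.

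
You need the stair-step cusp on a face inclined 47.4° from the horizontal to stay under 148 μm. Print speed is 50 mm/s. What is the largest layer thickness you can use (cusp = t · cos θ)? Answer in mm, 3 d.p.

0.219 mm

Layer height = cusp / cos(47.4°) = 0.148 / 0.6769 = 0.219 mm.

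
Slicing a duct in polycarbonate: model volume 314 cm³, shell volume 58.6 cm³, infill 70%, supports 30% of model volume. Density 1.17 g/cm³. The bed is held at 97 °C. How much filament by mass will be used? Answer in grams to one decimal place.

387.9 g

Infill region: 314 − 58.6 → 255.4 cm³.
Deposited infill = 0.70 × 255.4 = 178.78 cm³.
Support = 0.30 × 314, so 94.2 cm³.
Total printed volume = 58.6 + 178.78 + 94.2 = 331.58 cm³.
Mass = 331.58 × 1.17, so 387.9486 g.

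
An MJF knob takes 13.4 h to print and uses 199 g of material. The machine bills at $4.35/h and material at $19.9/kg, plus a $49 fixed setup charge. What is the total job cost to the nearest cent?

Time charge = 4.35 × 13.4, so $58.29.
Material cost: 19.9 × 199/1000 → $3.9601.
Total = 58.29 + 3.9601 + 49 = 111.2501 ≈ $111.25.

$111.25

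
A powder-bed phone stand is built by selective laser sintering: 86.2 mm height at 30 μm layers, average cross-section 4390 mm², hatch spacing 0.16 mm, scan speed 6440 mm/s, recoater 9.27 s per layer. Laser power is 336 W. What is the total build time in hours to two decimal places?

Layer count = ceil(86.2 / 0.03) = 2874.
Hatch length per layer = 4390 / 0.16 = 27437.5 mm.
Per-layer scan time: 27437.5 / 6440 → 4.2605 s.
Time per layer: 4.2605 + 9.27 → 13.5305 s.
Total: 2874 × 13.5305 s = 38886.657 s → 10.80 hours.

10.80 hours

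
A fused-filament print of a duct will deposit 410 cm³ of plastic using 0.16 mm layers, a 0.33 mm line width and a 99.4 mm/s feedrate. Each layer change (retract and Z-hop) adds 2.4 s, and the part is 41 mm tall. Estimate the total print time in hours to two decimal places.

Extrusion cross-section = 0.16 × 0.33, so 0.0528 mm².
Total extruded path = 410000/0.0528 = 7765151.5 mm.
Print-move time = 7765151.5 / 99.4 = 78120.2 s.
Number of layers: 41 / 0.16 → 257 (rounded up).
Layer-change overhead = 257 × 2.4, so 616.8 s.
Altogether 78120.2 + 616.8 = 78737 s, i.e. 21.87 hours.

21.87 hours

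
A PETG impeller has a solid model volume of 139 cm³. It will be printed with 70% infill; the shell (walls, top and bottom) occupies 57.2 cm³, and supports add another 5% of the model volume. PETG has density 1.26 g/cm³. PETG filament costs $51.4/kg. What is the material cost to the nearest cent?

$7.86

Infill region: 139 − 57.2 → 81.8 cm³.
Infill volume: 0.70 × 81.8 → 57.26 cm³.
Support = 0.05 × 139 = 6.95 cm³.
Deposited volume = 57.2 + 57.26 + 6.95, so 121.41 cm³.
Mass = 121.41 × 1.26 = 152.9766 g.
At $51.4/kg: 152.9766/1000 × 51.4 = $7.86.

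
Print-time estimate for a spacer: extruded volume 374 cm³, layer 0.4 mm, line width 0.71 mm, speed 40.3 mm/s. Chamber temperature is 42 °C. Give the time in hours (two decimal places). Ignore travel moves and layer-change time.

9.08 hours

Line area: 0.4 × 0.71 → 0.284 mm².
Path length: 374000 mm³ / 0.284 mm² → 1316901.4 mm.
Time extruding = 1316901.4 / 40.3 = 32677.5 s.
In the requested units: 32677.5 s = 9.08 hours.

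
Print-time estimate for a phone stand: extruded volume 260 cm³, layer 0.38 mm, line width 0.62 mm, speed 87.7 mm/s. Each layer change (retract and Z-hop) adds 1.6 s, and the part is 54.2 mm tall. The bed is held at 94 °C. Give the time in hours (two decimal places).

3.56 hours

Extrusion cross-section = 0.38 × 0.62 = 0.2356 mm².
Total extruded path = 260000/0.2356 = 1103565.4 mm.
Extrusion time = 1103565.4 / 87.7, so 12583.4 s.
Layer count = ceil(54.2 / 0.38) = 143.
Non-print overhead: 143 × 1.6 → 228.8 s.
Total = 12583.4 + 228.8 = 12812.2 s = 3.56 hours.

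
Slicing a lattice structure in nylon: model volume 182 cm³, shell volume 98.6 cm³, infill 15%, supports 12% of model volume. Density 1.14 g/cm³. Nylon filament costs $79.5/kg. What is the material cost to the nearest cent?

Interior volume = 182 − 98.6, so 83.4 cm³.
Infill volume = 0.15 × 83.4 = 12.51 cm³.
Support = 0.12 × 182, so 21.84 cm³.
Total printed volume = 98.6 + 12.51 + 21.84, so 132.95 cm³.
Mass: 132.95 × 1.14 → 151.563 g.
Cost = 151.563 g / 1000 × $79.5/kg = $12.05.

$12.05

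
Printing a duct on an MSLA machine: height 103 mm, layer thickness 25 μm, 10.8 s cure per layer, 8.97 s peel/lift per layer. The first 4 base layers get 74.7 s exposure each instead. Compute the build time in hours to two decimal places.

22.70 hours

Layer count = ceil(103 / 0.025) = 4120.
Bottom layers = 4 × (74.7 + 8.97), so 334.68 s.
Normal layers = 4116 × (10.8 + 8.97) = 81373.32 s.
Sum: 334.68 + 81373.32 = 81708 s → 22.70 hours.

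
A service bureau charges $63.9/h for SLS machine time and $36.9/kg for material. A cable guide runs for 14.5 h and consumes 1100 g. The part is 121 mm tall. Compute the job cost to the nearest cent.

$967.14

Machine-time cost: 63.9 × 14.5 → $926.55.
Material cost = 36.9 × 1100/1000, so $40.59.
Total = 926.55 + 40.59 = $967.14.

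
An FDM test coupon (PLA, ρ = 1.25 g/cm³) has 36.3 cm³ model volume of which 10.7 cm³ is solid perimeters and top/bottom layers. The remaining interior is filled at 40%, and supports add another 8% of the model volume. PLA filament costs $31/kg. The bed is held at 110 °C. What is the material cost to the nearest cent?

$0.92

Volume inside the shell = 36.3 − 10.7, so 25.6 cm³.
Infill volume: 0.40 × 25.6 → 10.24 cm³.
Support = 0.08 × 36.3, so 2.904 cm³.
Total extruded = 10.7 + 10.24 + 2.904, so 23.844 cm³.
Mass = 23.844 × 1.25 = 29.805 g.
At $31/kg: 29.805/1000 × 31 = $0.92.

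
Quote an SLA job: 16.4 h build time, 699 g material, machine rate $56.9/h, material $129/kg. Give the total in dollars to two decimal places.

$1023.33

Machine cost = 56.9 × 16.4 = $933.16.
Feedstock cost: 129 × 699/1000 → $90.171.
Total = 933.16 + 90.171 = 1023.331 ≈ $1023.33.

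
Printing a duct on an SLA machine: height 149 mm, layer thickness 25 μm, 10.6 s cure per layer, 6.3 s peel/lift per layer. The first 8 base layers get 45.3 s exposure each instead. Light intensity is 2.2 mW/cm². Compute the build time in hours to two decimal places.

Number of layers: 149 / 0.025 → 5960 (rounded up).
Base layers = 8 × (45.3 + 6.3), so 412.8 s.
Regular layers = 5952 × (10.6 + 6.3) = 100588.8 s.
Total = 412.8 + 100588.8 = 101001.6 s = 28.06 hours.

28.06 hours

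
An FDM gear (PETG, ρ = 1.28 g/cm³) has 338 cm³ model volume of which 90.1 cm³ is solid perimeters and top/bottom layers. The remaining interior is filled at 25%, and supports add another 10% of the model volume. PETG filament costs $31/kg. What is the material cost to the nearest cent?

Infill region: 338 − 90.1 → 247.9 cm³.
Infill deposited: 0.25 × 247.9 → 61.975 cm³.
Support = 0.10 × 338 = 33.8 cm³.
Total printed volume: 90.1 + 61.975 + 33.8 → 185.875 cm³.
Mass = 185.875 × 1.28 = 237.92 g.
At $31/kg: 237.92/1000 × 31 = $7.38.

$7.38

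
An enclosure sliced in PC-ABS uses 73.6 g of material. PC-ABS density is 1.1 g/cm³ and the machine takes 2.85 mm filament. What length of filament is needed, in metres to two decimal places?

10.49 m

Extruded volume: 73.6/1.1 = 66.9091 cm³ (66909.1 mm³).
Filament cross-section = π × (2.85/2)² = 6.3794 mm².
L = V/A = 66909.1/6.3794 = 10488.31 mm → 10.49 m.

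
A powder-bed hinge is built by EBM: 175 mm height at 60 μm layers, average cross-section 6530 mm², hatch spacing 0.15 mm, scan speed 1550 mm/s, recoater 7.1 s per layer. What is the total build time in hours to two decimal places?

Number of layers: 175 / 0.06 → 2917 (rounded up).
Hatch length per layer = 6530 / 0.15 = 43533.3 mm.
Beam time per layer = 43533.3 / 1550, so 28.086 s.
Time per layer: 28.086 + 7.1 → 35.186 s.
Build time = 2917 × 35.186 = 102637.562 s = 28.51 hours.

28.51 hours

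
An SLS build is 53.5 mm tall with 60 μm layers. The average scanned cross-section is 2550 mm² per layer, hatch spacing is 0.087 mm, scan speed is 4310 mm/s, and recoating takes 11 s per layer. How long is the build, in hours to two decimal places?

4.41 hours

Number of layers: 53.5 / 0.06 → 892 (rounded up).
Per-layer scan distance = 2550 / 0.087, so 29310.3 mm.
Scan time per layer = 29310.3 / 4310 = 6.8005 s.
Time per layer: 6.8005 + 11 → 17.8005 s.
892 layers × 17.8005 s/layer = 15878.046 s, i.e. 4.41 hours.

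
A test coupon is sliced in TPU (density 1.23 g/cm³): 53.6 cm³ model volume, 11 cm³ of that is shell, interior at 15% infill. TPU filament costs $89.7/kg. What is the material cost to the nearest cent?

$1.92

Interior volume = 53.6 − 11 = 42.6 cm³.
Deposited infill = 0.15 × 42.6, so 6.39 cm³.
Total extruded = 11 + 6.39 = 17.39 cm³.
Mass: 17.39 × 1.23 → 21.3897 g.
Cost = 21.3897 g / 1000 × $89.7/kg = $1.92.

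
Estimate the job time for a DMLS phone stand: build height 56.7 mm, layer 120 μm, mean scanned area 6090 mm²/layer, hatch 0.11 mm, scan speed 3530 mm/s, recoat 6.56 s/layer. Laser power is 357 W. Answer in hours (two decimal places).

2.92 hours

Layer count = ceil(56.7 / 0.12) = 473.
Per-layer scan distance = 6090 / 0.11, so 55363.6 mm.
Laser time per layer = 55363.6 / 3530 = 15.6837 s.
Layer cycle: 15.6837 + 6.56 → 22.2437 s.
Total: 473 × 22.2437 s = 10521.2701 s → 2.92 hours.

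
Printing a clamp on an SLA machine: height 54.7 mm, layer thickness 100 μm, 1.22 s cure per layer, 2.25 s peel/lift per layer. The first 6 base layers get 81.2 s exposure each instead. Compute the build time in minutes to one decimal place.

Layer count = ceil(54.7 / 0.1) = 547.
Base layers = 6 × (81.2 + 2.25), so 500.7 s.
Regular layers = 541 × (1.22 + 2.25) = 1877.27 s.
Total = 500.7 + 1877.27 = 2377.97 s = 39.6 minutes.

39.6 minutes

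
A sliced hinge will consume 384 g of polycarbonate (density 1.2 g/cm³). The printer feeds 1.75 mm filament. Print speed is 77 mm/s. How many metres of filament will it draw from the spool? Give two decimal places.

Volume = 384 g / 1.2 g·cm⁻³ = 320 cm³ = 320000 mm³.
Cross-section of 1.75 mm filament: π·(1.75/2)² = 2.4053 mm².
Length = 320000 / 2.4053 = 133039.54 mm = 133.04 m.

133.04 m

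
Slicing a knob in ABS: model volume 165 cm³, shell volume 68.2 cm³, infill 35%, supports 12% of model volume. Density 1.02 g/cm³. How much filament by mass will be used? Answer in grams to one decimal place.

124.3 g

Volume inside the shell: 165 − 68.2 → 96.8 cm³.
Deposited infill: 0.35 × 96.8 → 33.88 cm³.
Support: 0.12 × 165 → 19.8 cm³.
Total printed volume = 68.2 + 33.88 + 19.8, so 121.88 cm³.
Mass = 121.88 × 1.02 = 124.3176 g.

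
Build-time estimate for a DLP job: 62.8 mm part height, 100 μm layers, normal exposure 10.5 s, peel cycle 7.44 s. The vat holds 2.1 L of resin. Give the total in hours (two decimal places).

Number of layers: 62.8 / 0.1 → 628 (rounded up).
Per-layer time: 10.5 + 7.44 → 17.94 s.
Build time: 628 × 17.94 s = 11266.32 s, i.e. 3.13 hours.

3.13 hours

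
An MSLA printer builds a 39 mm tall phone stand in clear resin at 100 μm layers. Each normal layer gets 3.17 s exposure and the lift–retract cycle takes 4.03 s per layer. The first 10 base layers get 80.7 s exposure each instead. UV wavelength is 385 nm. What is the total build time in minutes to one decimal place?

59.7 minutes

Number of layers: 39 / 0.1 → 390 (rounded up).
Base layers = 10 × (80.7 + 4.03) = 847.3 s.
Regular layers = 380 × (3.17 + 4.03), so 2736 s.
Total = 847.3 + 2736 = 3583.3 s = 59.7 minutes.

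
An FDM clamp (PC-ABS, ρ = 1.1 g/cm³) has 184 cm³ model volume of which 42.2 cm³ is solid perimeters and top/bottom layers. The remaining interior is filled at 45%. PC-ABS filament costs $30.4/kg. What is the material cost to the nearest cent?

Interior volume: 184 − 42.2 → 141.8 cm³.
Infill deposited = 0.45 × 141.8 = 63.81 cm³.
Total printed volume: 42.2 + 63.81 → 106.01 cm³.
Mass = 106.01 × 1.1 = 116.611 g.
Cost = 116.611 g / 1000 × $30.4/kg = $3.54.

$3.54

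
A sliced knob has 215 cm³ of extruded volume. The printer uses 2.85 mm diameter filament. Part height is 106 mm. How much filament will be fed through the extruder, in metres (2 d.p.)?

33.70 m

Cross-section of 2.85 mm filament: π·(2.85/2)² = 6.3794 mm².
L = 215000 mm³ / 6.3794 mm² = 33702.23 mm, i.e. 33.70 m.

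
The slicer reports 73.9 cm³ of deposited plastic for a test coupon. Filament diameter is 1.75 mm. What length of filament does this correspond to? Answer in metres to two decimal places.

A = π r² = π × 0.875² = 2.4053 mm².
L = 73900 mm³ / 2.4053 mm² = 30723.82 mm, i.e. 30.72 m.

30.72 m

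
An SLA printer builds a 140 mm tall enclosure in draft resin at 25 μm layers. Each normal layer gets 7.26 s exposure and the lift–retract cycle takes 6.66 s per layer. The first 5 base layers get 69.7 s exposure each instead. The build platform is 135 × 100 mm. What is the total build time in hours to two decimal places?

21.74 hours

Number of layers: 140 / 0.025 → 5600 (rounded up).
Bottom layers = 5 × (69.7 + 6.66), so 381.8 s.
Regular layers = 5595 × (7.26 + 6.66), so 77882.4 s.
Sum: 381.8 + 77882.4 = 78264.2 s → 21.74 hours.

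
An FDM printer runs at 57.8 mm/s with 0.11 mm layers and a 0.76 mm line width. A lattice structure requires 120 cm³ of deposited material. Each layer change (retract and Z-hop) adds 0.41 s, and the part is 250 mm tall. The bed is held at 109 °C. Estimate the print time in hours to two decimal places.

Line area: 0.11 × 0.76 → 0.0836 mm².
Toolpath length = 120 cm³ / 0.0836 mm² = 120000 / 0.0836 = 1435406.7 mm.
Print-move time = 1435406.7 / 57.8 = 24834 s.
Layers = ⌈250/0.11⌉ = 2273.
Non-print overhead = 2273 × 0.41, so 931.93 s.
Total = 24834 + 931.93 = 25765.93 s = 7.16 hours.

7.16 hours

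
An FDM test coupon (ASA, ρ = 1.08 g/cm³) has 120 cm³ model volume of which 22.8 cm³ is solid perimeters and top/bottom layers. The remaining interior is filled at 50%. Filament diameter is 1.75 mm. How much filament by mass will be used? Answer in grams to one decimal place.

77.1 g

Infill region = 120 − 22.8 = 97.2 cm³.
Infill volume: 0.50 × 97.2 → 48.6 cm³.
Total extruded = 22.8 + 48.6, so 71.4 cm³.
Mass = 71.4 × 1.08, so 77.112 g.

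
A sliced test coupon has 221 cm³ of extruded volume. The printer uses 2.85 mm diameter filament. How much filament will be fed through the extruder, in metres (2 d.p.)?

34.64 m

Filament cross-section = π × (2.85/2)² = 6.3794 mm².
Length = 221 cm³ / 6.3794 mm² = 221000 / 6.3794 = 34642.76 mm = 34.64 m.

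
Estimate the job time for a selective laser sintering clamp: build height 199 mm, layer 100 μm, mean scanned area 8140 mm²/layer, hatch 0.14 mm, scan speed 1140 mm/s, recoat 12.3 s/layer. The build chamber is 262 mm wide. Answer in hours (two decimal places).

Layer count = ceil(199 / 0.1) = 1990.
Hatch length per layer = 8140 / 0.14, so 58142.9 mm.
Scan time per layer = 58142.9 / 1140, so 51.0025 s.
Time per layer = 51.0025 + 12.3, so 63.3025 s.
1990 layers × 63.3025 s/layer = 125971.975 s, i.e. 34.99 hours.

34.99 hours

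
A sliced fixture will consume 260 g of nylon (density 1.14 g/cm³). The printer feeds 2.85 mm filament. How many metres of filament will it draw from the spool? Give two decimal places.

Volume = 260 g / 1.14 g·cm⁻³ = 228.0702 cm³ = 228070.2 mm³.
Cross-section of 2.85 mm filament: π·(2.85/2)² = 6.3794 mm².
L = V/A = 228070.2/6.3794 = 35751.04 mm → 35.75 m.

35.75 m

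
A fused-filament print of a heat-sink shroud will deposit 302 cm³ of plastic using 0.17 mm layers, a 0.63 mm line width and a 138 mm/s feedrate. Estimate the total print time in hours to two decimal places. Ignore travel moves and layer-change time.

5.68 hours

Bead cross-section: 0.17 × 0.63 → 0.1071 mm².
Toolpath length = 302 cm³ / 0.1071 mm² = 302000 / 0.1071 = 2819794.6 mm.
Extrusion time = 2819794.6 / 138 = 20433.3 s.
Converting: 20433.3 s = 5.68 hours.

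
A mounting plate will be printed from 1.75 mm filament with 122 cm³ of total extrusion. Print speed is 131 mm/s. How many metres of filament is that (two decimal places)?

A = π r² = π × 0.875² = 2.4053 mm².
L = 122000 mm³ / 2.4053 mm² = 50721.32 mm, i.e. 50.72 m.

50.72 m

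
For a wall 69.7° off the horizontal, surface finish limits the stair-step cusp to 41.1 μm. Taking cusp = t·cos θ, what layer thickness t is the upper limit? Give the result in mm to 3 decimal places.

cos(69.7°) = 0.3469; t_max = 0.0411/0.3469 = 0.118 mm.

0.118 mm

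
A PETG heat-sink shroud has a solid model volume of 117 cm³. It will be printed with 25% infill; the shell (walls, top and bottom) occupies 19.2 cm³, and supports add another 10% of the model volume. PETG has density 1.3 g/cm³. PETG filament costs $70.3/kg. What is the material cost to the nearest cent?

Interior volume: 117 − 19.2 → 97.8 cm³.
Deposited infill = 0.25 × 97.8, so 24.45 cm³.
Support = 0.10 × 117, so 11.7 cm³.
Deposited volume: 19.2 + 24.45 + 11.7 → 55.35 cm³.
Mass = 55.35 × 1.3, so 71.955 g.
Cost = 71.955 g / 1000 × $70.3/kg = $5.06.

$5.06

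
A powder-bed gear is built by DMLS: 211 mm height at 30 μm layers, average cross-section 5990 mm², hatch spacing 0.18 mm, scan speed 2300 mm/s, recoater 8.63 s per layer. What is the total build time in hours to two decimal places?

Number of layers: 211 / 0.03 → 7034 (rounded up).
Per-layer scan distance = 5990 / 0.18, so 33277.8 mm.
Per-layer scan time = 33277.8 / 2300, so 14.4686 s.
Layer cycle = 14.4686 + 8.63, so 23.0986 s.
Build time = 7034 × 23.0986 = 162475.5524 s = 45.13 hours.

45.13 hours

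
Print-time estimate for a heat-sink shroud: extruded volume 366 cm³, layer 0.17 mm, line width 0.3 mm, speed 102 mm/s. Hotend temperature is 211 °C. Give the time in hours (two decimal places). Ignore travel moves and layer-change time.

19.54 hours

Line area = 0.17 × 0.3 = 0.051 mm².
Path length: 366000 mm³ / 0.051 mm² → 7176470.6 mm.
Time extruding = 7176470.6 / 102 = 70357.6 s.
In the requested units: 70357.6 s = 19.54 hours.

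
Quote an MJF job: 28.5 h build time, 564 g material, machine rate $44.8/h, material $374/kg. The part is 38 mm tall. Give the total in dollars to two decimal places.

$1487.74

Machine cost = 44.8 × 28.5 = $1276.80.
Material charge = 374 × 564/1000, so $210.936.
Total = 1276.80 + 210.936 = 1487.736 ≈ $1487.74.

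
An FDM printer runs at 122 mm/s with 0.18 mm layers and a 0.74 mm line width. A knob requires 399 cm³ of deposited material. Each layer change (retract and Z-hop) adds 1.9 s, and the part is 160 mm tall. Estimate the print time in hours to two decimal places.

7.29 hours

Extrusion cross-section = 0.18 × 0.74, so 0.1332 mm².
Total extruded path = 399000/0.1332 = 2995495.5 mm.
Print-move time: 2995495.5 / 122 → 24553.2 s.
Number of layers: 160 / 0.18 → 889 (rounded up).
Layer-change overhead: 889 × 1.9 → 1689.1 s.
Altogether 24553.2 + 1689.1 = 26242.3 s, i.e. 7.29 hours.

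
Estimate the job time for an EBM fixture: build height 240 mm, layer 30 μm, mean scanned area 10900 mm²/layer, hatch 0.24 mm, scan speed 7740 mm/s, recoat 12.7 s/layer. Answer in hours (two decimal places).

Layer count = ceil(240 / 0.03) = 8000.
Per-layer scan distance = 10900 / 0.24, so 45416.7 mm.
Scan time per layer = 45416.7 / 7740 = 5.8678 s.
Layer cycle = 5.8678 + 12.7 = 18.5678 s.
Build time = 8000 × 18.5678 = 148542.4 s = 41.26 hours.

41.26 hours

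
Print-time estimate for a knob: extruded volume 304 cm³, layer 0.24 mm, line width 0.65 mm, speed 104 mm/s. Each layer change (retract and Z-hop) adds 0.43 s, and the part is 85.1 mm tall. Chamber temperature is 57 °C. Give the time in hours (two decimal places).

Bead cross-section: 0.24 × 0.65 → 0.156 mm².
Total extruded path = 304000/0.156 = 1948717.9 mm.
Print-move time = 1948717.9 / 104, so 18737.7 s.
Layer count = ceil(85.1 / 0.24) = 355.
Layer-change overhead: 355 × 0.43 → 152.65 s.
Total = 18737.7 + 152.65 = 18890.35 s = 5.25 hours.

5.25 hours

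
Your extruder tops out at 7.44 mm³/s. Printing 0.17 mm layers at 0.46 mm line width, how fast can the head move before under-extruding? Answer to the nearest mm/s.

95 mm/s

A = 0.17 × 0.46 = 0.0782 mm².
Max speed = 7.44 / 0.0782 = 95.14 ≈ 95 mm/s.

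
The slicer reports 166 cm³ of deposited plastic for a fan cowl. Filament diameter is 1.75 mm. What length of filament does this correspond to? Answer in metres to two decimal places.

69.01 m

A = π r² = π × 0.875² = 2.4053 mm².
Length = 166 cm³ / 2.4053 mm² = 166000 / 2.4053 = 69014.26 mm = 69.01 m.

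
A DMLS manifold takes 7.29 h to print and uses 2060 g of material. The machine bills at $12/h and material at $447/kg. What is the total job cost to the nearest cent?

Machine-time cost: 12 × 7.29 → $87.48.
Feedstock cost = 447 × 2060/1000, so $920.82.
Job cost: 87.48 + 920.82 = $1008.30.

$1008.30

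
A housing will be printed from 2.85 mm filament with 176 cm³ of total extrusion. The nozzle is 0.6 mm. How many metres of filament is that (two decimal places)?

Cross-section of 2.85 mm filament: π·(2.85/2)² = 6.3794 mm².
Length = 176 cm³ / 6.3794 mm² = 176000 / 6.3794 = 27588.8 mm = 27.59 m.

27.59 m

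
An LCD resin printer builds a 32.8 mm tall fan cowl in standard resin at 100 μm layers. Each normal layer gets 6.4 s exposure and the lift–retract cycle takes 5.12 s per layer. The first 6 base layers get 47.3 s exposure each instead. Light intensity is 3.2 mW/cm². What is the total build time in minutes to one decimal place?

67.1 minutes

Number of layers: 32.8 / 0.1 → 328 (rounded up).
Burn-in layers: 6 × (47.3 + 5.12) → 314.52 s.
Remaining layers = 322 × (6.4 + 5.12), so 3709.44 s.
Sum: 314.52 + 3709.44 = 4023.96 s → 67.1 minutes.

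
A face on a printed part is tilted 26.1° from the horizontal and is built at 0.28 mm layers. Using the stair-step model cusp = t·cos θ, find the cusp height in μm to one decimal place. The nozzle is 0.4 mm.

251.4 μm

h_c = t·cos θ = 0.28 × 0.8980 = 0.25144 mm (251.4 μm).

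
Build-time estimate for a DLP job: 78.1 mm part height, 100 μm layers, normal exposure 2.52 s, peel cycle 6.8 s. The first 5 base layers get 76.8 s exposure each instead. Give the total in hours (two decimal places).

Layer count = ceil(78.1 / 0.1) = 781.
Base layers = 5 × (76.8 + 6.8) = 418 s.
Regular layers = 776 × (2.52 + 6.8) = 7232.32 s.
Sum: 418 + 7232.32 = 7650.32 s → 2.13 hours.

2.13 hours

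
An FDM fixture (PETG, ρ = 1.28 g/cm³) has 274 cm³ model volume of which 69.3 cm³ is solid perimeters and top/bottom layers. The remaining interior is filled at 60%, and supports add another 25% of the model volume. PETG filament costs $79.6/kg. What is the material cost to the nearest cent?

Infill region: 274 − 69.3 → 204.7 cm³.
Infill volume = 0.60 × 204.7 = 122.82 cm³.
Support: 0.25 × 274 → 68.5 cm³.
Total printed volume = 69.3 + 122.82 + 68.5 = 260.62 cm³.
Mass = 260.62 × 1.28 = 333.5936 g.
Cost = 333.5936 g / 1000 × $79.6/kg = $26.55.

$26.55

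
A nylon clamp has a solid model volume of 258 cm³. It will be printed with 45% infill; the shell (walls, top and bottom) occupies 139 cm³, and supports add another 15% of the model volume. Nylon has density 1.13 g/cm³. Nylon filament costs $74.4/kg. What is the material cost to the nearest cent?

$19.44

Infill region = 258 − 139 = 119 cm³.
Infill deposited = 0.45 × 119, so 53.55 cm³.
Support = 0.15 × 258, so 38.7 cm³.
Total extruded = 139 + 53.55 + 38.7 = 231.25 cm³.
Mass = 231.25 × 1.13, so 261.3125 g.
Cost = 261.3125 g / 1000 × $74.4/kg = $19.44.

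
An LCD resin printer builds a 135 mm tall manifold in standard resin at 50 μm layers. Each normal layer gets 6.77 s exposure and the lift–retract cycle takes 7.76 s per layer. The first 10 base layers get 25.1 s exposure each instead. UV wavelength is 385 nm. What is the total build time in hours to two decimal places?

10.95 hours

Layers = ⌈135/0.05⌉ = 2700.
Base layers = 10 × (25.1 + 7.76), so 328.6 s.
Regular layers = 2690 × (6.77 + 7.76), so 39085.7 s.
Sum: 328.6 + 39085.7 = 39414.3 s → 10.95 hours.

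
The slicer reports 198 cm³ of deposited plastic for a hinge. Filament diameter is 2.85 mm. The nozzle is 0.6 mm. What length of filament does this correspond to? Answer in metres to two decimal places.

Cross-section of 2.85 mm filament: π·(2.85/2)² = 6.3794 mm².
Length = 198 cm³ / 6.3794 mm² = 198000 / 6.3794 = 31037.4 mm = 31.04 m.

31.04 m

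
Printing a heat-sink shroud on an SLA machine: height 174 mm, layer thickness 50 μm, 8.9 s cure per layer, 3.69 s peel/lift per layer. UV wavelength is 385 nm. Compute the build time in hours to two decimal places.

Layers = ⌈174/0.05⌉ = 3480.
Per-layer time = 8.9 + 3.69, so 12.59 s.
Total = 3480 × 12.59 = 43813.2 s = 12.17 hours.

12.17 hours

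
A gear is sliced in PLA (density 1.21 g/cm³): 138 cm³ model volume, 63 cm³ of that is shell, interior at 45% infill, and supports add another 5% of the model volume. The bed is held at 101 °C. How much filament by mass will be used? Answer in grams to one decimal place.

125.4 g

Interior volume: 138 − 63 → 75 cm³.
Deposited infill = 0.45 × 75 = 33.75 cm³.
Support = 0.05 × 138, so 6.9 cm³.
Total printed volume = 63 + 33.75 + 6.9, so 103.65 cm³.
Mass = 103.65 × 1.21, so 125.4165 g.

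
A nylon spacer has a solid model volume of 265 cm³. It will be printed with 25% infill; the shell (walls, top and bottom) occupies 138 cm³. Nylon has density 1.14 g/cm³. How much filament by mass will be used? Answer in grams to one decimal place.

193.5 g

Interior volume: 265 − 138 → 127 cm³.
Deposited infill = 0.25 × 127 = 31.75 cm³.
Total printed volume = 138 + 31.75 = 169.75 cm³.
Mass = 169.75 × 1.14 = 193.515 g.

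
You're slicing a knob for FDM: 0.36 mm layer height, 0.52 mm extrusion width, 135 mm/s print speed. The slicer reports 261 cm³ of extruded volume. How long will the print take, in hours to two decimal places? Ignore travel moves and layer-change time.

Line area: 0.36 × 0.52 → 0.1872 mm².
Toolpath length = 261 cm³ / 0.1872 mm² = 261000 / 0.1872 = 1394230.8 mm.
Extrusion time = 1394230.8 / 135, so 10327.6 s.
10327.6 s = 2.87 hours.

2.87 hours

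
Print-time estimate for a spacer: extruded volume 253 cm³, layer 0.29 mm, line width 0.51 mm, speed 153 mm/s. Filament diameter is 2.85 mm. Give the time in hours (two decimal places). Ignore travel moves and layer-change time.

Line area: 0.29 × 0.51 → 0.1479 mm².
Path length: 253000 mm³ / 0.1479 mm² → 1710615.3 mm.
Extrusion time = 1710615.3 / 153 = 11180.5 s.
Converting: 11180.5 s = 3.11 hours.

3.11 hours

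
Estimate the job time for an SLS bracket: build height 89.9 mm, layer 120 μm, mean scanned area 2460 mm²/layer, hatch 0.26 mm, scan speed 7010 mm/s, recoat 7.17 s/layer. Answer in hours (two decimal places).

Layers = ⌈89.9/0.12⌉ = 750.
Hatch length per layer = 2460 / 0.26 = 9461.5 mm.
Laser time per layer = 9461.5 / 7010, so 1.3497 s.
Per-layer time: 1.3497 + 7.17 → 8.5197 s.
750 layers × 8.5197 s/layer = 6389.775 s, i.e. 1.77 hours.

1.77 hours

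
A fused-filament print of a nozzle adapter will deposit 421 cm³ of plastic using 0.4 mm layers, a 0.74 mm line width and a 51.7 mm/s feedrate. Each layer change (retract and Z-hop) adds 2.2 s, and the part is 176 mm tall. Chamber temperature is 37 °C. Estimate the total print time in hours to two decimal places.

Bead cross-section = 0.4 × 0.74 = 0.296 mm².
Toolpath length = 421 cm³ / 0.296 mm² = 421000 / 0.296 = 1422297.3 mm.
Time extruding = 1422297.3 / 51.7 = 27510.6 s.
Layer count = ceil(176 / 0.4) = 440.
Layer-change overhead: 440 × 2.2 → 968 s.
Altogether 27510.6 + 968 = 28478.6 s, i.e. 7.91 hours.

7.91 hours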